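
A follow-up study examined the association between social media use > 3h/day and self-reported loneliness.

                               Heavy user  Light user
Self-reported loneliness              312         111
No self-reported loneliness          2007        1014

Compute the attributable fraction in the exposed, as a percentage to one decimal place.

26.7

Reading the table with exposure as columns: a = 312 (Heavy user, case), b = 2007 (Heavy user, non-case), c = 111 (Light user, case), d = 1014.
Risk in exposed = 312/2319 = 0.13454; risk in unexposed = 111/1125 = 0.09867.
RR = 0.13454/0.09867 = 1.36359
AR% = (RR − 1)/RR × 100 = (1.36359 − 1)/1.36359 × 100 = 26.6641%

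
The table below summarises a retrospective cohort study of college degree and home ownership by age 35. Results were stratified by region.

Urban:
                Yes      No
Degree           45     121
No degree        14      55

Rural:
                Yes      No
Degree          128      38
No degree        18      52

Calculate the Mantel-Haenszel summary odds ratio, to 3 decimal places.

OR_MH = Σ(aᵢdᵢ/nᵢ) / Σ(bᵢcᵢ/nᵢ), where nᵢ is the stratum total.
Stratum 1 (Urban): n = 235; a·d/n = 45·55/235 = 10.5319; b·c/n = 121·14/235 = 7.2085
Stratum 2 (Rural): n = 236; a·d/n = 128·52/236 = 28.2034; b·c/n = 38·18/236 = 2.8983
OR_MH = (10.5319 + 28.2034) / (7.2085 + 2.8983) = 38.7353 / 10.1068 = 3.83259

3.833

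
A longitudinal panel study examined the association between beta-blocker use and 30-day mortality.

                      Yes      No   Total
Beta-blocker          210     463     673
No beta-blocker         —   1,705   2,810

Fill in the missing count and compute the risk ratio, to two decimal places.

The missing cell is in the unexposed row: 2810 − 1705 = 1105.
So a = 210, b = 463, c = 1105, d = 1705.
RR = [a/(a+b)] / [c/(c+d)] = (210/673) / (1105/2810) = 0.31204/0.39324 = 0.79350

0.79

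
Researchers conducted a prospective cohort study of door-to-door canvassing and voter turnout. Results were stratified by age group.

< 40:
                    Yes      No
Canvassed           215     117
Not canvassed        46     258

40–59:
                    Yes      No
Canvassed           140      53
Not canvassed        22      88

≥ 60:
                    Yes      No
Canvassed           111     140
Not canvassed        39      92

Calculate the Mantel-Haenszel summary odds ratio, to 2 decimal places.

5.81

OR_MH = Σ(aᵢdᵢ/nᵢ) / Σ(bᵢcᵢ/nᵢ), where nᵢ is the stratum total.
Stratum 1 (< 40): n = 636; a·d/n = 215·258/636 = 87.2170; b·c/n = 117·46/636 = 8.4623
Stratum 2 (40–59): n = 303; a·d/n = 140·88/303 = 40.6601; b·c/n = 53·22/303 = 3.8482
Stratum 3 (≥ 60): n = 382; a·d/n = 111·92/382 = 26.7330; b·c/n = 140·39/382 = 14.2932
OR_MH = (87.2170 + 40.6601 + 26.7330) / (8.4623 + 3.8482 + 14.2932) = 154.6100 / 26.6036 = 5.81161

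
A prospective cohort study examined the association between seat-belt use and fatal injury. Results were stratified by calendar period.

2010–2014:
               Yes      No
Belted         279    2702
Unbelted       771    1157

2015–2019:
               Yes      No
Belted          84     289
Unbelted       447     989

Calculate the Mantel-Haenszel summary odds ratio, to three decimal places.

0.225

OR_MH = Σ(aᵢdᵢ/nᵢ) / Σ(bᵢcᵢ/nᵢ), where nᵢ is the stratum total.
Stratum 1 (2010–2014): n = 4909; a·d/n = 279·1157/4909 = 65.7574; b·c/n = 2702·771/4909 = 424.3720
Stratum 2 (2015–2019): n = 1809; a·d/n = 84·989/1809 = 45.9237; b·c/n = 289·447/1809 = 71.4113
OR_MH = (65.7574 + 45.9237) / (424.3720 + 71.4113) = 111.6811 / 495.7832 = 0.22526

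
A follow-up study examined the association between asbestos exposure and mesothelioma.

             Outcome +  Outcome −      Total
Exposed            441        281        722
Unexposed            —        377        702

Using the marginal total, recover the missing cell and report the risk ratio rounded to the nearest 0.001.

The missing cell is in the unexposed row: 702 − 377 = 325.
So a = 441, b = 281, c = 325, d = 377.
RR = [a/(a+b)] / [c/(c+d)] = (441/722) / (325/702) = 0.61080/0.46296 = 1.31934

1.319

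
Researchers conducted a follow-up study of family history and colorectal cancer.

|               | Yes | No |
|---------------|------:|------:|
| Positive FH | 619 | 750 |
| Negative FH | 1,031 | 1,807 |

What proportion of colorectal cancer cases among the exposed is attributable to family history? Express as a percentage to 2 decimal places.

19.65

Cells: a = 619, b = 750, c = 1031, d = 1807.
Risk in exposed = 619/1369 = 0.45215; risk in unexposed = 1031/2838 = 0.36328.
RR = 0.45215/0.36328 = 1.24463
AR% = (RR − 1)/RR × 100 = (1.24463 − 1)/1.24463 × 100 = 19.6550%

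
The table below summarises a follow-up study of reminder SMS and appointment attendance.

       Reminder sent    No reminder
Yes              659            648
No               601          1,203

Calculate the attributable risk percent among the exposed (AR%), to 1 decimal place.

Reading the table with exposure as columns: a = 659 (Reminder sent, case), b = 601 (Reminder sent, non-case), c = 648 (No reminder, case), d = 1203.
Risk in exposed = 659/1260 = 0.52302; risk in unexposed = 648/1851 = 0.35008.
RR = 0.52302/0.35008 = 1.49399
AR% = (RR − 1)/RR × 100 = (1.49399 − 1)/1.49399 × 100 = 33.0649%

33.1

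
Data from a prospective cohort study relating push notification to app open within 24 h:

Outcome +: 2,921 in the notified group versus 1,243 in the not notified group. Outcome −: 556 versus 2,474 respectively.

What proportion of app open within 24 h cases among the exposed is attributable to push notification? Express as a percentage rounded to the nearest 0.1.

From the description: a = 2921, b = 556, c = 1243, d = 2474.
Risk in exposed = 2921/3477 = 0.84009; risk in unexposed = 1243/3717 = 0.33441.
RR = 0.84009/0.33441 = 2.51217
AR% = (RR − 1)/RR × 100 = (2.51217 − 1)/2.51217 × 100 = 60.1937%

60.2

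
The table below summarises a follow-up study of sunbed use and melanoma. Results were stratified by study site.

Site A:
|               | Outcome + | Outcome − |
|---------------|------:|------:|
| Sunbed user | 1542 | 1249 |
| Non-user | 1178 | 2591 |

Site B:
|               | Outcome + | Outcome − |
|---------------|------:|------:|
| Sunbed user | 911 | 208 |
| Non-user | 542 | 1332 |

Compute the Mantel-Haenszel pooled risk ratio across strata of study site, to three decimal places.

RR_MH = Σ(aᵢ·n₀ᵢ/nᵢ) / Σ(cᵢ·n₁ᵢ/nᵢ), with n₁ᵢ = aᵢ+bᵢ (exposed), n₀ᵢ = cᵢ+dᵢ (unexposed), nᵢ = n₁ᵢ+n₀ᵢ.
Stratum 1 (Site A): n₁ = 2791, n₀ = 3769, n = 6560; a·n₀/n = 1542·3769/6560 = 885.9448; c·n₁/n = 1178·2791/6560 = 501.1887
Stratum 2 (Site B): n₁ = 1119, n₀ = 1874, n = 2993; a·n₀/n = 911·1874/2993 = 570.4023; c·n₁/n = 542·1119/2993 = 202.6388
RR_MH = (885.9448 + 570.4023) / (501.1887 + 202.6388) = 1456.3471 / 703.8275 = 2.06918

2.069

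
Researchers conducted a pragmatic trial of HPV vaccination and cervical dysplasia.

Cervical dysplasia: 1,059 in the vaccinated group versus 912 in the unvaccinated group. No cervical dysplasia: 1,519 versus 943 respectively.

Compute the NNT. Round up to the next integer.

Risk in treated group = 1059/2578 = 0.41078; risk in control = 912/1855 = 0.49164.
Absolute risk reduction = 0.49164 − 0.41078 = 0.08086
NNT = 1 / ARR = 1 / 0.08086 = 12.367 → round up → 13

13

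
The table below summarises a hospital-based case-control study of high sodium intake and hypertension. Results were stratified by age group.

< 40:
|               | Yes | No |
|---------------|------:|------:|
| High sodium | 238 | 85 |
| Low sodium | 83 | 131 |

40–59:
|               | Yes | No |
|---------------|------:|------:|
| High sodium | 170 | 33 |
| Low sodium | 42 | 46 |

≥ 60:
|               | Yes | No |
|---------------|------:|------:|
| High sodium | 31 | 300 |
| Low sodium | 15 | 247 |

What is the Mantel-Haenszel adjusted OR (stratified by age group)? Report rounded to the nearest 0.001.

3.839

OR_MH = Σ(aᵢdᵢ/nᵢ) / Σ(bᵢcᵢ/nᵢ), where nᵢ is the stratum total.
Stratum 1 (< 40): n = 537; a·d/n = 238·131/537 = 58.0596; b·c/n = 85·83/537 = 13.1378
Stratum 2 (40–59): n = 291; a·d/n = 170·46/291 = 26.8729; b·c/n = 33·42/291 = 4.7629
Stratum 3 (≥ 60): n = 593; a·d/n = 31·247/593 = 12.9123; b·c/n = 300·15/593 = 7.5885
OR_MH = (58.0596 + 26.8729 + 12.9123) / (13.1378 + 4.7629 + 7.5885) = 97.8448 / 25.4892 = 3.83867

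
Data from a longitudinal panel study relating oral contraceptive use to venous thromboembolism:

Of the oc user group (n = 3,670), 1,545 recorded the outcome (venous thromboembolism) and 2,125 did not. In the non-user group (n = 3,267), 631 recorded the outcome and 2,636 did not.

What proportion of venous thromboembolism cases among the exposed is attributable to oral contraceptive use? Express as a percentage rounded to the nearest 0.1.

From the description: a = 1545, b = 2125, c = 631, d = 2636.
Risk in exposed = 1545/3670 = 0.42098; risk in unexposed = 631/3267 = 0.19314.
RR = 0.42098/0.19314 = 2.17963
AR% = (RR − 1)/RR × 100 = (2.17963 − 1)/2.17963 × 100 = 54.1206%

54.1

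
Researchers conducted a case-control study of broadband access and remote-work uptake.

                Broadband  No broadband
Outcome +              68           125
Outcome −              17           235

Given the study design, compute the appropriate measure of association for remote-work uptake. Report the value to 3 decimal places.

Reading the table with exposure as columns: a = 68 (Broadband, case), b = 17 (Broadband, non-case), c = 125 (No broadband, case), d = 235.
This is a case-control study: participants were sampled on outcome status, so risks in the source population cannot be estimated directly — relative risk is not valid here. The odds ratio is the appropriate measure.
OR = (a·d)/(b·c) = (68 × 235) / (17 × 125) = 15980 / 2125 = 7.52000

7.520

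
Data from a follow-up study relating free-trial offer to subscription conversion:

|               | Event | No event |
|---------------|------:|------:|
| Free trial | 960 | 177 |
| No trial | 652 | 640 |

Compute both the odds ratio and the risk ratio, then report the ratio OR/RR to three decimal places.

3.182

Cells: a = 960, b = 177, c = 652, d = 640.
OR = (960·640)/(177·652) = 614400/115404 = 5.32391
Risk in exposed = 960/1137 = 0.84433; risk in unexposed = 652/1292 = 0.50464; RR = 1.67311
OR/RR = 5.32391 / 1.67311 = 3.18203
The outcome is not rare, so the OR lies further from 1 than the RR.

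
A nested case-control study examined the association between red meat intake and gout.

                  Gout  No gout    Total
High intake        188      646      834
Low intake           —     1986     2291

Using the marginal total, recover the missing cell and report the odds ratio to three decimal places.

The missing cell is in the unexposed row: 2291 − 1986 = 305.
So a = 188, b = 646, c = 305, d = 1986.
OR = (a·d)/(b·c) = (188 × 1986) / (646 × 305) = 373368 / 197030 = 1.89498

1.895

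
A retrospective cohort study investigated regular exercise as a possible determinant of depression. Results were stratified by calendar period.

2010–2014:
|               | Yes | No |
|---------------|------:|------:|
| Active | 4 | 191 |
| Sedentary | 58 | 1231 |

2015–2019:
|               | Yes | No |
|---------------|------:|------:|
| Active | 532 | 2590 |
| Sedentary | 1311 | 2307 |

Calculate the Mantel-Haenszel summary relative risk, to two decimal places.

0.47

RR_MH = Σ(aᵢ·n₀ᵢ/nᵢ) / Σ(cᵢ·n₁ᵢ/nᵢ), with n₁ᵢ = aᵢ+bᵢ (exposed), n₀ᵢ = cᵢ+dᵢ (unexposed), nᵢ = n₁ᵢ+n₀ᵢ.
Stratum 1 (2010–2014): n₁ = 195, n₀ = 1289, n = 1484; a·n₀/n = 4·1289/1484 = 3.4744; c·n₁/n = 58·195/1484 = 7.6213
Stratum 2 (2015–2019): n₁ = 3122, n₀ = 3618, n = 6740; a·n₀/n = 532·3618/6740 = 285.5751; c·n₁/n = 1311·3122/6740 = 607.2614
RR_MH = (3.4744 + 285.5751) / (7.6213 + 607.2614) = 289.0495 / 614.8827 = 0.47009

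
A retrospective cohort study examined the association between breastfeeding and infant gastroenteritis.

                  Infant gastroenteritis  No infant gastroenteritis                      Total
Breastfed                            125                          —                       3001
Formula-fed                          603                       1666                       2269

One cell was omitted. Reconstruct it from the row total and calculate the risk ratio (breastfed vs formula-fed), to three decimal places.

0.157

The missing cell is in the exposed row: 3001 − 125 = 2876.
So a = 125, b = 2876, c = 603, d = 1666.
RR = [a/(a+b)] / [c/(c+d)] = (125/3001) / (603/2269) = 0.04165/0.26576 = 0.15673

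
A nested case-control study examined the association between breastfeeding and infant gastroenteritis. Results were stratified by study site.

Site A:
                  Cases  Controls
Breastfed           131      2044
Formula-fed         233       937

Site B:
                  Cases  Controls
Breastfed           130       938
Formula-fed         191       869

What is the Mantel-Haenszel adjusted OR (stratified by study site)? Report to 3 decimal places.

OR_MH = Σ(aᵢdᵢ/nᵢ) / Σ(bᵢcᵢ/nᵢ), where nᵢ is the stratum total.
Stratum 1 (Site A): n = 3345; a·d/n = 131·937/3345 = 36.6957; b·c/n = 2044·233/3345 = 142.3773
Stratum 2 (Site B): n = 2128; a·d/n = 130·869/2128 = 53.0874; b·c/n = 938·191/2128 = 84.1908
OR_MH = (36.6957 + 53.0874) / (142.3773 + 84.1908) = 89.7831 / 226.5681 = 0.39627

0.396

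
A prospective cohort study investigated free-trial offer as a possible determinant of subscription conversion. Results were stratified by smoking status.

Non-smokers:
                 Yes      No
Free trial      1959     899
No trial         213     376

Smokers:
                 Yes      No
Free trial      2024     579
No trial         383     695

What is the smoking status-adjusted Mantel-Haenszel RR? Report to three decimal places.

RR_MH = Σ(aᵢ·n₀ᵢ/nᵢ) / Σ(cᵢ·n₁ᵢ/nᵢ), with n₁ᵢ = aᵢ+bᵢ (exposed), n₀ᵢ = cᵢ+dᵢ (unexposed), nᵢ = n₁ᵢ+n₀ᵢ.
Stratum 1 (Non-smokers): n₁ = 2858, n₀ = 589, n = 3447; a·n₀/n = 1959·589/3447 = 334.7406; c·n₁/n = 213·2858/3447 = 176.6040
Stratum 2 (Smokers): n₁ = 2603, n₀ = 1078, n = 3681; a·n₀/n = 2024·1078/3681 = 592.7389; c·n₁/n = 383·2603/3681 = 270.8365
RR_MH = (334.7406 + 592.7389) / (176.6040 + 270.8365) = 927.4796 / 447.4405 = 2.07286

2.073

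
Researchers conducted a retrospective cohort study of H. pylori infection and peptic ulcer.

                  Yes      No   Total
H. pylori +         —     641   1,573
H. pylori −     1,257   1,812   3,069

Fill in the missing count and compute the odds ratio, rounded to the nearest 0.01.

The missing cell is in the exposed row: 1573 − 641 = 932.
So a = 932, b = 641, c = 1257, d = 1812.
OR = (a·d)/(b·c) = (932 × 1812) / (641 × 1257) = 1688784 / 805737 = 2.09595

2.10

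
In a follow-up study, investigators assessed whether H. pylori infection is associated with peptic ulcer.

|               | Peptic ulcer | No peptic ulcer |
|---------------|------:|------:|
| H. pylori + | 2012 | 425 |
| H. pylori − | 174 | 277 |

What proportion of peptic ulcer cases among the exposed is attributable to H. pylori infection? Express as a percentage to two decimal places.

Cells: a = 2012, b = 425, c = 174, d = 277.
Risk in exposed = 2012/2437 = 0.82561; risk in unexposed = 174/451 = 0.38581.
RR = 0.82561/0.38581 = 2.13993
AR% = (RR − 1)/RR × 100 = (2.13993 − 1)/2.13993 × 100 = 53.2695%

53.27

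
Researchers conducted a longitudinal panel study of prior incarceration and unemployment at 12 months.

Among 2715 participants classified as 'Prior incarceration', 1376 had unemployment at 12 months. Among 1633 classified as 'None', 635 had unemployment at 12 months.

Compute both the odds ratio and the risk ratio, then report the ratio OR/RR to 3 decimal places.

1.239

From the description: a = 1376, b = 1339, c = 635, d = 998.
OR = (1376·998)/(1339·635) = 1373248/850265 = 1.61508
Risk in exposed = 1376/2715 = 0.50681; risk in unexposed = 635/1633 = 0.38885; RR = 1.30335
OR/RR = 1.61508 / 1.30335 = 1.23918
The outcome is not rare, so the OR lies further from 1 than the RR.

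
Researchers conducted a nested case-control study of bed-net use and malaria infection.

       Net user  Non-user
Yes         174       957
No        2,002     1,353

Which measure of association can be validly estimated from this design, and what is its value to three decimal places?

0.123

Reading the table with exposure as columns: a = 174 (Net user, case), b = 2002 (Net user, non-case), c = 957 (Non-user, case), d = 1353.
This is a nested case-control study: participants were sampled on outcome status, so risks in the source population cannot be estimated directly — relative risk is not valid here. The odds ratio is the appropriate measure.
OR = (a·d)/(b·c) = (174 × 1353) / (2002 × 957) = 235422 / 1915914 = 0.12288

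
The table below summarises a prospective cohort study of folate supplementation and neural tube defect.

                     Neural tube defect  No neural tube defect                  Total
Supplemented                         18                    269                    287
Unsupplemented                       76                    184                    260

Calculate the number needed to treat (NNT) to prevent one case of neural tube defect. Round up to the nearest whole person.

Risk in treated group = 18/287 = 0.06272; risk in control = 76/260 = 0.29231.
Absolute risk reduction = 0.29231 − 0.06272 = 0.22959
NNT = 1 / ARR = 1 / 0.22959 = 4.356 → round up → 5

5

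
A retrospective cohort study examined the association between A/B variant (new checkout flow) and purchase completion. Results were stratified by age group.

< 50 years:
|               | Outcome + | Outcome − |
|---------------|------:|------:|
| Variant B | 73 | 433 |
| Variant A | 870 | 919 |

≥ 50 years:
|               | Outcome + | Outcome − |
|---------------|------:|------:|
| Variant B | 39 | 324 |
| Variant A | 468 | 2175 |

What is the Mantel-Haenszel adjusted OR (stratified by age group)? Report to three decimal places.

OR_MH = Σ(aᵢdᵢ/nᵢ) / Σ(bᵢcᵢ/nᵢ), where nᵢ is the stratum total.
Stratum 1 (< 50 years): n = 2295; a·d/n = 73·919/2295 = 29.2318; b·c/n = 433·870/2295 = 164.1438
Stratum 2 (≥ 50 years): n = 3006; a·d/n = 39·2175/3006 = 28.2186; b·c/n = 324·468/3006 = 50.4431
OR_MH = (29.2318 + 28.2186) / (164.1438 + 50.4431) = 57.4504 / 214.5869 = 0.26773

0.268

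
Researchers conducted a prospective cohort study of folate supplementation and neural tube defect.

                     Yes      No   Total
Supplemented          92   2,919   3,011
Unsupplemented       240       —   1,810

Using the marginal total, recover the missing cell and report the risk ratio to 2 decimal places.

0.23

The missing cell is in the unexposed row: 1810 − 240 = 1570.
So a = 92, b = 2919, c = 240, d = 1570.
RR = [a/(a+b)] / [c/(c+d)] = (92/3011) / (240/1810) = 0.03055/0.13260 = 0.23043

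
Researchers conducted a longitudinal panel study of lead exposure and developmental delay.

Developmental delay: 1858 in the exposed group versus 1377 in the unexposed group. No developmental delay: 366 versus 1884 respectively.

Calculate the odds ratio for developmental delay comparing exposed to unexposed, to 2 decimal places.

From the description: a = 1858, b = 366, c = 1377, d = 1884.
OR = (a·d)/(b·c) = (1858 × 1884) / (366 × 1377) = 3500472 / 503982 = 6.94563
The odds of developmental delay are about 6.95 times as high in the exposed group.

6.95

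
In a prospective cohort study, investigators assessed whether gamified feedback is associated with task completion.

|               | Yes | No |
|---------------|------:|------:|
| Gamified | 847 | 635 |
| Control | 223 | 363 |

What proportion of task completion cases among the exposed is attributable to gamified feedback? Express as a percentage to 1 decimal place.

33.4

Cells: a = 847, b = 635, c = 223, d = 363.
Risk in exposed = 847/1482 = 0.57152; risk in unexposed = 223/586 = 0.38055.
RR = 0.57152/0.38055 = 1.50185
AR% = (RR − 1)/RR × 100 = (1.50185 − 1)/1.50185 × 100 = 33.4157%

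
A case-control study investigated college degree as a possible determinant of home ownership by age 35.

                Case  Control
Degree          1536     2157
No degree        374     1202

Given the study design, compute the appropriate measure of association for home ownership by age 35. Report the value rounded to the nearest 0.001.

2.289

Cells: a = 1536, b = 2157, c = 374, d = 1202.
This is a case-control study: participants were sampled on outcome status, so risks in the source population cannot be estimated directly — relative risk is not valid here. The odds ratio is the appropriate measure.
OR = (a·d)/(b·c) = (1536 × 1202) / (2157 × 374) = 1846272 / 806718 = 2.28862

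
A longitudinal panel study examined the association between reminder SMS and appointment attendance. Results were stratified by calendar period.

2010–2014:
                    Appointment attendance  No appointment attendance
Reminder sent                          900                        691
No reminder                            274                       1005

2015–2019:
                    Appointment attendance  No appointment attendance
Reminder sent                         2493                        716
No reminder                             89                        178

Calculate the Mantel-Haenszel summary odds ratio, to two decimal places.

5.25

OR_MH = Σ(aᵢdᵢ/nᵢ) / Σ(bᵢcᵢ/nᵢ), where nᵢ is the stratum total.
Stratum 1 (2010–2014): n = 2870; a·d/n = 900·1005/2870 = 315.1568; b·c/n = 691·274/2870 = 65.9700
Stratum 2 (2015–2019): n = 3476; a·d/n = 2493·178/3476 = 127.6623; b·c/n = 716·89/3476 = 18.3326
OR_MH = (315.1568 + 127.6623) / (65.9700 + 18.3326) = 442.8190 / 84.3026 = 5.25273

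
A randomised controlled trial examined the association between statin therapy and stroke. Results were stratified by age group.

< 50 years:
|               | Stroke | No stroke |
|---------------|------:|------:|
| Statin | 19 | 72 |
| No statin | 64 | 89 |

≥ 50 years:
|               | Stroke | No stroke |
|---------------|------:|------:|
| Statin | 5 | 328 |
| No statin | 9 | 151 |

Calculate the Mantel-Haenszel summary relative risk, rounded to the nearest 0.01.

0.45

RR_MH = Σ(aᵢ·n₀ᵢ/nᵢ) / Σ(cᵢ·n₁ᵢ/nᵢ), with n₁ᵢ = aᵢ+bᵢ (exposed), n₀ᵢ = cᵢ+dᵢ (unexposed), nᵢ = n₁ᵢ+n₀ᵢ.
Stratum 1 (< 50 years): n₁ = 91, n₀ = 153, n = 244; a·n₀/n = 19·153/244 = 11.9139; c·n₁/n = 64·91/244 = 23.8689
Stratum 2 (≥ 50 years): n₁ = 333, n₀ = 160, n = 493; a·n₀/n = 5·160/493 = 1.6227; c·n₁/n = 9·333/493 = 6.0791
RR_MH = (11.9139 + 1.6227) / (23.8689 + 6.0791) = 13.5367 / 29.9480 = 0.45201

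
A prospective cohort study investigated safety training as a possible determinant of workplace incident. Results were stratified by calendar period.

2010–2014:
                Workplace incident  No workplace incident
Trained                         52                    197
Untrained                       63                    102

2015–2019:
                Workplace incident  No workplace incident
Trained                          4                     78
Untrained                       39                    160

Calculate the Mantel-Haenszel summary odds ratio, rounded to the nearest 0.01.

OR_MH = Σ(aᵢdᵢ/nᵢ) / Σ(bᵢcᵢ/nᵢ), where nᵢ is the stratum total.
Stratum 1 (2010–2014): n = 414; a·d/n = 52·102/414 = 12.8116; b·c/n = 197·63/414 = 29.9783
Stratum 2 (2015–2019): n = 281; a·d/n = 4·160/281 = 2.2776; b·c/n = 78·39/281 = 10.8256
OR_MH = (12.8116 + 2.2776) / (29.9783 + 10.8256) = 15.0892 / 40.8039 = 0.36980

0.37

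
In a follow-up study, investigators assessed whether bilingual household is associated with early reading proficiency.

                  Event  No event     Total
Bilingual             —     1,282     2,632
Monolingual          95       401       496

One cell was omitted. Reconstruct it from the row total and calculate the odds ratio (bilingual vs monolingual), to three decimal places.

4.445

The missing cell is in the exposed row: 2632 − 1282 = 1350.
So a = 1350, b = 1282, c = 95, d = 401.
OR = (a·d)/(b·c) = (1350 × 401) / (1282 × 95) = 541350 / 121790 = 4.44495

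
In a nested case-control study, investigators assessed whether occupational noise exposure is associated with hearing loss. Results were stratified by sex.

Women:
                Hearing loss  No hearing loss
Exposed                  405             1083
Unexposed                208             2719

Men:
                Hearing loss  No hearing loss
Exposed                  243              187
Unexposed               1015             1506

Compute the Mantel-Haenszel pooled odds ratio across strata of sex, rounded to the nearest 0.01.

OR_MH = Σ(aᵢdᵢ/nᵢ) / Σ(bᵢcᵢ/nᵢ), where nᵢ is the stratum total.
Stratum 1 (Women): n = 4415; a·d/n = 405·2719/4415 = 249.4213; b·c/n = 1083·208/4415 = 51.0224
Stratum 2 (Men): n = 2951; a·d/n = 243·1506/2951 = 124.0115; b·c/n = 187·1015/2951 = 64.3189
OR_MH = (249.4213 + 124.0115) / (51.0224 + 64.3189) = 373.4328 / 115.3413 = 3.23763

3.24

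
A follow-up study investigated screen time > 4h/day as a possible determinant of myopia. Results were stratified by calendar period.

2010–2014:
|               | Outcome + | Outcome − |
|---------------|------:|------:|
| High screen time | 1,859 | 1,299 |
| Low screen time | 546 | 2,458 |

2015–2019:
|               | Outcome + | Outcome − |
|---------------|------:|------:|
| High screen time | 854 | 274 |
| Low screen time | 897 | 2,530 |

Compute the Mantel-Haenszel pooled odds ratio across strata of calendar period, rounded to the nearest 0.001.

7.192

OR_MH = Σ(aᵢdᵢ/nᵢ) / Σ(bᵢcᵢ/nᵢ), where nᵢ is the stratum total.
Stratum 1 (2010–2014): n = 6162; a·d/n = 1859·2458/6162 = 741.5485; b·c/n = 1299·546/6162 = 115.1013
Stratum 2 (2015–2019): n = 4555; a·d/n = 854·2530/4555 = 474.3403; b·c/n = 274·897/4555 = 53.9578
OR_MH = (741.5485 + 474.3403) / (115.1013 + 53.9578) = 1215.8888 / 169.0591 = 7.19209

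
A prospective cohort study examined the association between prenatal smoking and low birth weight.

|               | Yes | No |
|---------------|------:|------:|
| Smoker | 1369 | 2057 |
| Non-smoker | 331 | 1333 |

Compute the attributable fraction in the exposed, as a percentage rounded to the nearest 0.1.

Cells: a = 1369, b = 2057, c = 331, d = 1333.
Risk in exposed = 1369/3426 = 0.39959; risk in unexposed = 331/1664 = 0.19892.
RR = 0.39959/0.19892 = 2.00882
AR% = (RR − 1)/RR × 100 = (2.00882 − 1)/2.00882 × 100 = 50.2196%

50.2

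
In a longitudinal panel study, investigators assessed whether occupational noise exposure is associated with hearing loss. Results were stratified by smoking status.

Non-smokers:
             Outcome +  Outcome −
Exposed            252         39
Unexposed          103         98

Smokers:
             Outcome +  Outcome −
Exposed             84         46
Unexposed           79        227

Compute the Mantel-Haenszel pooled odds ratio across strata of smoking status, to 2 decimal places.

5.69

OR_MH = Σ(aᵢdᵢ/nᵢ) / Σ(bᵢcᵢ/nᵢ), where nᵢ is the stratum total.
Stratum 1 (Non-smokers): n = 492; a·d/n = 252·98/492 = 50.1951; b·c/n = 39·103/492 = 8.1646
Stratum 2 (Smokers): n = 436; a·d/n = 84·227/436 = 43.7339; b·c/n = 46·79/436 = 8.3349
OR_MH = (50.1951 + 43.7339) / (8.1646 + 8.3349) = 93.9291 / 16.4995 = 5.69284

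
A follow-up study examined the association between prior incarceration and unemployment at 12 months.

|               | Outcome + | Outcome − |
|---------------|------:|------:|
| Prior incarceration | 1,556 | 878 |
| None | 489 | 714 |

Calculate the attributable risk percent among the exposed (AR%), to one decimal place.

Cells: a = 1556, b = 878, c = 489, d = 714.
Risk in exposed = 1556/2434 = 0.63928; risk in unexposed = 489/1203 = 0.40648.
RR = 0.63928/0.40648 = 1.57270
AR% = (RR − 1)/RR × 100 = (1.57270 − 1)/1.57270 × 100 = 36.4151%

36.4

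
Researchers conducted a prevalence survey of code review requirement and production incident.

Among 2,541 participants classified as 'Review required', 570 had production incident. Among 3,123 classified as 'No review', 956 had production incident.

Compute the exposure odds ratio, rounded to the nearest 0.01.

0.66

From the description: a = 570, b = 1971, c = 956, d = 2167.
OR = (a·d)/(b·c) = (570 × 2167) / (1971 × 956) = 1235190 / 1884276 = 0.65552
Exposure is associated with lower odds of production incident (OR = 0.66 < 1).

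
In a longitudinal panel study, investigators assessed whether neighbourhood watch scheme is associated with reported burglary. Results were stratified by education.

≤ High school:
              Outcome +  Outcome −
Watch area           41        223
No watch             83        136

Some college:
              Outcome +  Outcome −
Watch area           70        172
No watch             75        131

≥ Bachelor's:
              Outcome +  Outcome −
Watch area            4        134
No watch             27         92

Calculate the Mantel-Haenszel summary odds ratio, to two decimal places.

0.41

OR_MH = Σ(aᵢdᵢ/nᵢ) / Σ(bᵢcᵢ/nᵢ), where nᵢ is the stratum total.
Stratum 1 (≤ High school): n = 483; a·d/n = 41·136/483 = 11.5445; b·c/n = 223·83/483 = 38.3209
Stratum 2 (Some college): n = 448; a·d/n = 70·131/448 = 20.4688; b·c/n = 172·75/448 = 28.7946
Stratum 3 (≥ Bachelor's): n = 257; a·d/n = 4·92/257 = 1.4319; b·c/n = 134·27/257 = 14.0778
OR_MH = (11.5445 + 20.4688 + 1.4319) / (38.3209 + 28.7946 + 14.0778) = 33.4452 / 81.1934 = 0.41192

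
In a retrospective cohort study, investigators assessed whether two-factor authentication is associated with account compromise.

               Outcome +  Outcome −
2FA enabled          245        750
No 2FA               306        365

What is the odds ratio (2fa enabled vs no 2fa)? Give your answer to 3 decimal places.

0.390

Cells: a = 245, b = 750, c = 306, d = 365.
OR = (a·d)/(b·c) = (245 × 365) / (750 × 306) = 89425 / 229500 = 0.38965
Exposure is associated with lower odds of account compromise (OR = 0.39 < 1).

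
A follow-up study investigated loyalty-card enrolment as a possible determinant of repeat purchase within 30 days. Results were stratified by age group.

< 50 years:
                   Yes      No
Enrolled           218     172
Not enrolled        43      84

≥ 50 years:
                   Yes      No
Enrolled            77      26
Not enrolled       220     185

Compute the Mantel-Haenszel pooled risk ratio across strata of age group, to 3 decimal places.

RR_MH = Σ(aᵢ·n₀ᵢ/nᵢ) / Σ(cᵢ·n₁ᵢ/nᵢ), with n₁ᵢ = aᵢ+bᵢ (exposed), n₀ᵢ = cᵢ+dᵢ (unexposed), nᵢ = n₁ᵢ+n₀ᵢ.
Stratum 1 (< 50 years): n₁ = 390, n₀ = 127, n = 517; a·n₀/n = 218·127/517 = 53.5513; c·n₁/n = 43·390/517 = 32.4371
Stratum 2 (≥ 50 years): n₁ = 103, n₀ = 405, n = 508; a·n₀/n = 77·405/508 = 61.3878; c·n₁/n = 220·103/508 = 44.6063
RR_MH = (53.5513 + 61.3878) / (32.4371 + 44.6063) = 114.9391 / 77.0434 = 1.49187

1.492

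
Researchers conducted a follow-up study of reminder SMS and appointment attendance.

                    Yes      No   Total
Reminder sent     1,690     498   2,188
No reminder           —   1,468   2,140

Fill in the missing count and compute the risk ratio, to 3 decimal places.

The missing cell is in the unexposed row: 2140 − 1468 = 672.
So a = 1690, b = 498, c = 672, d = 1468.
RR = [a/(a+b)] / [c/(c+d)] = (1690/2188) / (672/2140) = 0.77239/0.31402 = 2.45971

2.460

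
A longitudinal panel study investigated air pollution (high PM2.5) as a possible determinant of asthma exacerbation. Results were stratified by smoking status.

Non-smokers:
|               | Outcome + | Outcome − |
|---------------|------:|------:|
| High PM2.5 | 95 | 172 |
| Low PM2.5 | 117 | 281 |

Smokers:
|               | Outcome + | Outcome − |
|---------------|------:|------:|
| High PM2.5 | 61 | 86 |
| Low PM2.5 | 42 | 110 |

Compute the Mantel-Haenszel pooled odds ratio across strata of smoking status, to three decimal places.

OR_MH = Σ(aᵢdᵢ/nᵢ) / Σ(bᵢcᵢ/nᵢ), where nᵢ is the stratum total.
Stratum 1 (Non-smokers): n = 665; a·d/n = 95·281/665 = 40.1429; b·c/n = 172·117/665 = 30.2617
Stratum 2 (Smokers): n = 299; a·d/n = 61·110/299 = 22.4415; b·c/n = 86·42/299 = 12.0803
OR_MH = (40.1429 + 22.4415) / (30.2617 + 12.0803) = 62.5843 / 42.3419 = 1.47807

1.478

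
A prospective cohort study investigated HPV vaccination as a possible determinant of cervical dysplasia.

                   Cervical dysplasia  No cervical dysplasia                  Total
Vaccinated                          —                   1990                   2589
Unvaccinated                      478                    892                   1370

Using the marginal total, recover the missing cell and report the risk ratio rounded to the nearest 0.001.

0.663

The missing cell is in the exposed row: 2589 − 1990 = 599.
So a = 599, b = 1990, c = 478, d = 892.
RR = [a/(a+b)] / [c/(c+d)] = (599/2589) / (478/1370) = 0.23136/0.34891 = 0.66311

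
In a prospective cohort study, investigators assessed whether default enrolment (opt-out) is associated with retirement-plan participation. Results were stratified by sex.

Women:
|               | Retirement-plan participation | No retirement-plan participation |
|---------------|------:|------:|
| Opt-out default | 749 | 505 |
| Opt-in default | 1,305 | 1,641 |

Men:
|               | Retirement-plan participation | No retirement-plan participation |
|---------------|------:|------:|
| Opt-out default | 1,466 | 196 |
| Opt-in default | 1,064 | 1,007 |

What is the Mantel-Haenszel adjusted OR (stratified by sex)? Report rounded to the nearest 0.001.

3.234

OR_MH = Σ(aᵢdᵢ/nᵢ) / Σ(bᵢcᵢ/nᵢ), where nᵢ is the stratum total.
Stratum 1 (Women): n = 4200; a·d/n = 749·1641/4200 = 292.6450; b·c/n = 505·1305/4200 = 156.9107
Stratum 2 (Men): n = 3733; a·d/n = 1466·1007/3733 = 395.4626; b·c/n = 196·1064/3733 = 55.8650
OR_MH = (292.6450 + 395.4626) / (156.9107 + 55.8650) = 688.1076 / 212.7757 = 3.23396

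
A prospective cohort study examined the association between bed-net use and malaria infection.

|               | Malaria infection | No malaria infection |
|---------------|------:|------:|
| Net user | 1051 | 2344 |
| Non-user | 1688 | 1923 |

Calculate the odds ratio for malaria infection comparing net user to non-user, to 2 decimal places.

Cells: a = 1051, b = 2344, c = 1688, d = 1923.
OR = (a·d)/(b·c) = (1051 × 1923) / (2344 × 1688) = 2021073 / 3956672 = 0.51080
Exposure is associated with lower odds of malaria infection (OR = 0.51 < 1).

0.51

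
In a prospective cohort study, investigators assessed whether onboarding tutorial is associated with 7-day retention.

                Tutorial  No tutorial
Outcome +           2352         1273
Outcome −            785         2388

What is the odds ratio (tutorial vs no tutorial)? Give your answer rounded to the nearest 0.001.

5.620

Reading the table with exposure as columns: a = 2352 (Tutorial, case), b = 785 (Tutorial, non-case), c = 1273 (No tutorial, case), d = 2388.
OR = (a·d)/(b·c) = (2352 × 2388) / (785 × 1273) = 5616576 / 999305 = 5.62048
The odds of 7-day retention are about 5.62 times as high in the tutorial group.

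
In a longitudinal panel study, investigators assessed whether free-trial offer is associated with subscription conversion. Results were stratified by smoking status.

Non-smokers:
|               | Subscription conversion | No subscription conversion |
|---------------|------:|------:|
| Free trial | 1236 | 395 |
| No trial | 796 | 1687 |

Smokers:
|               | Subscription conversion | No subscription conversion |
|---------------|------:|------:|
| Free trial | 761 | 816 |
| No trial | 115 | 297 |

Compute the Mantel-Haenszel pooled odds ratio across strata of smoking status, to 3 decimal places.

5.020

OR_MH = Σ(aᵢdᵢ/nᵢ) / Σ(bᵢcᵢ/nᵢ), where nᵢ is the stratum total.
Stratum 1 (Non-smokers): n = 4114; a·d/n = 1236·1687/4114 = 506.8381; b·c/n = 395·796/4114 = 76.4268
Stratum 2 (Smokers): n = 1989; a·d/n = 761·297/1989 = 113.6335; b·c/n = 816·115/1989 = 47.1795
OR_MH = (506.8381 + 113.6335) / (76.4268 + 47.1795) = 620.4716 / 123.6063 = 5.01974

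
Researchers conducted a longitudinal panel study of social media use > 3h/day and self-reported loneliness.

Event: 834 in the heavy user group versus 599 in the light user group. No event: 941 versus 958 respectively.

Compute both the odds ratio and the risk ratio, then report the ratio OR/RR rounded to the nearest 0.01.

From the description: a = 834, b = 941, c = 599, d = 958.
OR = (834·958)/(941·599) = 798972/563659 = 1.41747
Risk in exposed = 834/1775 = 0.46986; risk in unexposed = 599/1557 = 0.38471; RR = 1.22132
OR/RR = 1.41747 / 1.22132 = 1.16061
The outcome is not rare, so the OR lies further from 1 than the RR.

1.16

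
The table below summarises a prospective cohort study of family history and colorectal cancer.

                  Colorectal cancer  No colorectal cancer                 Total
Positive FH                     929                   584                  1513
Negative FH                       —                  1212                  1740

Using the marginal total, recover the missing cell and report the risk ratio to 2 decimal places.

2.02

The missing cell is in the unexposed row: 1740 − 1212 = 528.
So a = 929, b = 584, c = 528, d = 1212.
RR = [a/(a+b)] / [c/(c+d)] = (929/1513) / (528/1740) = 0.61401/0.30345 = 2.02345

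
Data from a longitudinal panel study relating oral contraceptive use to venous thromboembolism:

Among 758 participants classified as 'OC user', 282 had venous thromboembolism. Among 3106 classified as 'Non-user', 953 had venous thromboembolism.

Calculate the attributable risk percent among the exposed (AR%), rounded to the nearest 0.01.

From the description: a = 282, b = 476, c = 953, d = 2153.
Risk in exposed = 282/758 = 0.37203; risk in unexposed = 953/3106 = 0.30683.
RR = 0.37203/0.30683 = 1.21252
AR% = (RR − 1)/RR × 100 = (1.21252 − 1)/1.21252 × 100 = 17.5270%

17.53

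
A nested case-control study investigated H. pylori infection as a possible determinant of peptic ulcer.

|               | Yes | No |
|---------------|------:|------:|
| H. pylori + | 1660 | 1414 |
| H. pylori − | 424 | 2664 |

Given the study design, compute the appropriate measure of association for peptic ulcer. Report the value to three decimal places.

Cells: a = 1660, b = 1414, c = 424, d = 2664.
This is a nested case-control study: participants were sampled on outcome status, so risks in the source population cannot be estimated directly — relative risk is not valid here. The odds ratio is the appropriate measure.
OR = (a·d)/(b·c) = (1660 × 2664) / (1414 × 424) = 4422240 / 599536 = 7.37610

7.376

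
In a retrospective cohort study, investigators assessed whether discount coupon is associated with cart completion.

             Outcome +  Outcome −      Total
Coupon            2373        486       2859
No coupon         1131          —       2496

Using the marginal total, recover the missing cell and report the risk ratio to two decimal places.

The missing cell is in the unexposed row: 2496 − 1131 = 1365.
So a = 2373, b = 486, c = 1131, d = 1365.
RR = [a/(a+b)] / [c/(c+d)] = (2373/2859) / (1131/2496) = 0.83001/0.45312 = 1.83175

1.83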